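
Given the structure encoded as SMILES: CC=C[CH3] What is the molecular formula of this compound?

C4H8

Walk through each heavy atom and fill implicit hydrogens from standard valence (C 4, N 3, O 2, S 2, halogen 1):
  atom 1: C, bond orders sum to 1 (valence 4) → 3 H
  atom 2: C, bond orders sum to 3 (valence 4) → 1 H
  atom 3: C, bond orders sum to 3 (valence 4) → 1 H
  atom 4: C with explicit H count 3
Totals → C:4, H:8.
In Hill order: C4H8.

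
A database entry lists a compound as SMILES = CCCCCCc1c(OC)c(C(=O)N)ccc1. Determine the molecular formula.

Walk through each heavy atom and fill implicit hydrogens from standard valence (C 4, N 3, O 2, S 2, halogen 1); for lowercase aromatic atoms, an aromatic c carries 1 H when it has two neighbours and 0 H with three, and aromatic n carries 0 H:
  atom 1: C, bond orders sum to 1 (valence 4) → 3 H
  atom 2: C, bond orders sum to 2 (valence 4) → 2 H
  atom 3: C, bond orders sum to 2 (valence 4) → 2 H
  atom 4: C, bond orders sum to 2 (valence 4) → 2 H
  atom 5: C, bond orders sum to 2 (valence 4) → 2 H
  atom 6: C, bond orders sum to 2 (valence 4) → 2 H
  atom 7: aromatic c, 3 neighbours → 0 H
  atom 8: aromatic c, 3 neighbours → 0 H
  atom 9: O, bond orders sum to 2 (valence 2) → 0 H
  atom 10: C, bond orders sum to 1 (valence 4) → 3 H
  atom 11: aromatic c, 3 neighbours → 0 H
  atom 12: C, bond orders sum to 4 (valence 4) → 0 H
  atom 13: O, bond orders sum to 2 (valence 2) → 0 H
  atom 14: N, bond orders sum to 1 (valence 3) → 2 H
  atom 15: aromatic c, 2 neighbours → 1 H
  atom 16: aromatic c, 2 neighbours → 1 H
  atom 17: aromatic c, 2 neighbours → 1 H
Totals → C:14, H:21, N:1, O:2.

C14H21NO2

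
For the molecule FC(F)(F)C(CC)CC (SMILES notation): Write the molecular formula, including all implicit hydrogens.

C6H11F3

Walk through each heavy atom and fill implicit hydrogens from standard valence (C 4, N 3, O 2, S 2, halogen 1):
  atom 1: F (halogen, monovalent) → 0 H
  atom 2: C, bond orders sum to 4 (valence 4) → 0 H
  atom 3: F (halogen, monovalent) → 0 H
  atom 4: F (halogen, monovalent) → 0 H
  atom 5: C, bond orders sum to 3 (valence 4) → 1 H
  atom 6: C, bond orders sum to 2 (valence 4) → 2 H
  atom 7: C, bond orders sum to 1 (valence 4) → 3 H
  atom 8: C, bond orders sum to 2 (valence 4) → 2 H
  atom 9: C, bond orders sum to 1 (valence 4) → 3 H
Totals → C:6, H:11, F:3.
In Hill order: C6H11F3.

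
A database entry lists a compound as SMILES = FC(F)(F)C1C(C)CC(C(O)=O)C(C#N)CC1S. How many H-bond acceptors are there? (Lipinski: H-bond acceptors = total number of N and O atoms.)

3

N atoms: 1; O atoms: 2.
Lipinski HBA = 1 + 2 = 3.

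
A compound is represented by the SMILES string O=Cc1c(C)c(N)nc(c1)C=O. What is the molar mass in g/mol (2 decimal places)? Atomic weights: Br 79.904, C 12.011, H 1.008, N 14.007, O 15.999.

First, the molecular formula is C8H8N2O2 (counting implicit H from valence).
  C: 8 × 12.011 = 96.088
  H: 8 × 1.008 = 8.064
  N: 2 × 14.007 = 28.014
  O: 2 × 15.999 = 31.998
Sum: 8×12.011 + 8×1.008 + 2×14.007 + 2×15.999 = 164.164 → 164.16 g/mol.

164.16 g/mol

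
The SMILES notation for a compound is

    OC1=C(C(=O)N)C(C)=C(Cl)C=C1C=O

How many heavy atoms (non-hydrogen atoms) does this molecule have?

Every atom symbol written in the SMILES (organic subset) is one heavy atom; implicit H are not written.
Heavy atoms by element → C:9, Cl:1, N:1, O:3.
Total: 14.

14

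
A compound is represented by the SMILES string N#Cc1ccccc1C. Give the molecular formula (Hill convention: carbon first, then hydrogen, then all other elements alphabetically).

Walk through each heavy atom and fill implicit hydrogens from standard valence (C 4, N 3, O 2, S 2, halogen 1); for lowercase aromatic atoms, an aromatic c carries 1 H when it has two neighbours and 0 H with three, and aromatic n carries 0 H:
  atom 1: N, bond orders sum to 3 (valence 3) → 0 H
  atom 2: C, bond orders sum to 4 (valence 4) → 0 H
  atom 3: aromatic c, 3 neighbours → 0 H
  atom 4: aromatic c, 2 neighbours → 1 H
  atom 5: aromatic c, 2 neighbours → 1 H
  atom 6: aromatic c, 2 neighbours → 1 H
  atom 7: aromatic c, 2 neighbours → 1 H
  atom 8: aromatic c, 3 neighbours → 0 H
  atom 9: C, bond orders sum to 1 (valence 4) → 3 H
Totals → C:8, H:7, N:1.

C8H7N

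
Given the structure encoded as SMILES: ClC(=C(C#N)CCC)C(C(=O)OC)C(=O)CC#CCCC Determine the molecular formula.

C16H20ClNO3

Walk through each heavy atom and fill implicit hydrogens from standard valence (C 4, N 3, O 2, S 2, halogen 1):
  atom 1: Cl (halogen, monovalent) → 0 H
  atom 2: C, bond orders sum to 4 (valence 4) → 0 H
  atom 3: C, bond orders sum to 4 (valence 4) → 0 H
  atom 4: C, bond orders sum to 4 (valence 4) → 0 H
  atom 5: N, bond orders sum to 3 (valence 3) → 0 H
  atom 6: C, bond orders sum to 2 (valence 4) → 2 H
  atom 7: C, bond orders sum to 2 (valence 4) → 2 H
  atom 8: C, bond orders sum to 1 (valence 4) → 3 H
  atom 9: C, bond orders sum to 3 (valence 4) → 1 H
  atom 10: C, bond orders sum to 4 (valence 4) → 0 H
  atom 11: O, bond orders sum to 2 (valence 2) → 0 H
  atom 12: O, bond orders sum to 2 (valence 2) → 0 H
  atom 13: C, bond orders sum to 1 (valence 4) → 3 H
  atom 14: C, bond orders sum to 4 (valence 4) → 0 H
  atom 15: O, bond orders sum to 2 (valence 2) → 0 H
  atom 16: C, bond orders sum to 2 (valence 4) → 2 H
  atom 17: C, bond orders sum to 4 (valence 4) → 0 H
  atom 18: C, bond orders sum to 4 (valence 4) → 0 H
  atom 19: C, bond orders sum to 2 (valence 4) → 2 H
  atom 20: C, bond orders sum to 2 (valence 4) → 2 H
  atom 21: C, bond orders sum to 1 (valence 4) → 3 H
Totals → C:16, H:20, Cl:1, N:1, O:3.
In Hill order: C16H20ClNO3.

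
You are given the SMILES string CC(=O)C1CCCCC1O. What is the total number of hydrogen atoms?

14

Walk through each heavy atom and fill implicit hydrogens from standard valence (C 4, N 3, O 2, S 2, halogen 1):
  atom 1: C, bond orders sum to 1 (valence 4) → 3 H
  atom 2: C, bond orders sum to 4 (valence 4) → 0 H
  atom 3: O, bond orders sum to 2 (valence 2) → 0 H
  atom 4: C, bond orders sum to 3 (valence 4) → 1 H
  atom 5: C, bond orders sum to 2 (valence 4) → 2 H
  atom 6: C, bond orders sum to 2 (valence 4) → 2 H
  atom 7: C, bond orders sum to 2 (valence 4) → 2 H
  atom 8: C, bond orders sum to 2 (valence 4) → 2 H
  atom 9: C, bond orders sum to 3 (valence 4) → 1 H
  atom 10: O, bond orders sum to 1 (valence 2) → 1 H
Total hydrogens: 14.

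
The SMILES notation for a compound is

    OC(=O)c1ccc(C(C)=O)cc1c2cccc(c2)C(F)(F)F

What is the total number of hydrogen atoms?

Walk through each heavy atom and fill implicit hydrogens from standard valence (C 4, N 3, O 2, S 2, halogen 1); for lowercase aromatic atoms, an aromatic c carries 1 H when it has two neighbours and 0 H with three, and aromatic n carries 0 H:
  atom 1: O, bond orders sum to 1 (valence 2) → 1 H
  atom 2: C, bond orders sum to 4 (valence 4) → 0 H
  atom 3: O, bond orders sum to 2 (valence 2) → 0 H
  atom 4: aromatic c, 3 neighbours → 0 H
  atom 5: aromatic c, 2 neighbours → 1 H
  atom 6: aromatic c, 2 neighbours → 1 H
  atom 7: aromatic c, 3 neighbours → 0 H
  atom 8: C, bond orders sum to 4 (valence 4) → 0 H
  atom 9: C, bond orders sum to 1 (valence 4) → 3 H
  atom 10: O, bond orders sum to 2 (valence 2) → 0 H
  atom 11: aromatic c, 2 neighbours → 1 H
  atom 12: aromatic c, 3 neighbours → 0 H
  atom 13: aromatic c, 3 neighbours → 0 H
  atom 14: aromatic c, 2 neighbours → 1 H
  atom 15: aromatic c, 2 neighbours → 1 H
  atom 16: aromatic c, 2 neighbours → 1 H
  atom 17: aromatic c, 3 neighbours → 0 H
  atom 18: aromatic c, 2 neighbours → 1 H
  atom 19: C, bond orders sum to 4 (valence 4) → 0 H
  atom 20: F (halogen, monovalent) → 0 H
  atom 21: F (halogen, monovalent) → 0 H
  atom 22: F (halogen, monovalent) → 0 H
Total hydrogens: 11.

11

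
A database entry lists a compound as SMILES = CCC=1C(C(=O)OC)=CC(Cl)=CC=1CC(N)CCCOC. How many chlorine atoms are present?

Scan the SMILES for Cl atoms (remember two-letter symbols like Cl and Br are single atoms).
Chlorine count: 1.

1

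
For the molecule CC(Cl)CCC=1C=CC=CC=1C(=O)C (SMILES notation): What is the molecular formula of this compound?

C12H15ClO

Walk through each heavy atom and fill implicit hydrogens from standard valence (C 4, N 3, O 2, S 2, halogen 1):
  atom 1: C, bond orders sum to 1 (valence 4) → 3 H
  atom 2: C, bond orders sum to 3 (valence 4) → 1 H
  atom 3: Cl (halogen, monovalent) → 0 H
  atom 4: C, bond orders sum to 2 (valence 4) → 2 H
  atom 5: C, bond orders sum to 2 (valence 4) → 2 H
  atom 6: C, bond orders sum to 4 (valence 4) → 0 H
  atom 7: C, bond orders sum to 3 (valence 4) → 1 H
  atom 8: C, bond orders sum to 3 (valence 4) → 1 H
  atom 9: C, bond orders sum to 3 (valence 4) → 1 H
  atom 10: C, bond orders sum to 3 (valence 4) → 1 H
  atom 11: C, bond orders sum to 4 (valence 4) → 0 H
  atom 12: C, bond orders sum to 4 (valence 4) → 0 H
  atom 13: O, bond orders sum to 2 (valence 2) → 0 H
  atom 14: C, bond orders sum to 1 (valence 4) → 3 H
Totals → C:12, H:15, Cl:1, O:1.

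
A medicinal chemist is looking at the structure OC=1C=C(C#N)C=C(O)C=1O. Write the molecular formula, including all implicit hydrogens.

Walk through each heavy atom and fill implicit hydrogens from standard valence (C 4, N 3, O 2, S 2, halogen 1):
  atom 1: O, bond orders sum to 1 (valence 2) → 1 H
  atom 2: C, bond orders sum to 4 (valence 4) → 0 H
  atom 3: C, bond orders sum to 3 (valence 4) → 1 H
  atom 4: C, bond orders sum to 4 (valence 4) → 0 H
  atom 5: C, bond orders sum to 4 (valence 4) → 0 H
  atom 6: N, bond orders sum to 3 (valence 3) → 0 H
  atom 7: C, bond orders sum to 3 (valence 4) → 1 H
  atom 8: C, bond orders sum to 4 (valence 4) → 0 H
  atom 9: O, bond orders sum to 1 (valence 2) → 1 H
  atom 10: C, bond orders sum to 4 (valence 4) → 0 H
  atom 11: O, bond orders sum to 1 (valence 2) → 1 H
Totals → C:7, H:5, N:1, O:3.

C7H5NO3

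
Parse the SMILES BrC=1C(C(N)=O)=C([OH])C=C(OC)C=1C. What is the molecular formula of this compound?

C9H10BrNO3

Walk through each heavy atom and fill implicit hydrogens from standard valence (C 4, N 3, O 2, S 2, halogen 1):
  atom 1: Br (halogen, monovalent) → 0 H
  atom 2: C, bond orders sum to 4 (valence 4) → 0 H
  atom 3: C, bond orders sum to 4 (valence 4) → 0 H
  atom 4: C, bond orders sum to 4 (valence 4) → 0 H
  atom 5: N, bond orders sum to 1 (valence 3) → 2 H
  atom 6: O, bond orders sum to 2 (valence 2) → 0 H
  atom 7: C, bond orders sum to 4 (valence 4) → 0 H
  atom 8: O with explicit H count 1
  atom 9: C, bond orders sum to 3 (valence 4) → 1 H
  atom 10: C, bond orders sum to 4 (valence 4) → 0 H
  atom 11: O, bond orders sum to 2 (valence 2) → 0 H
  atom 12: C, bond orders sum to 1 (valence 4) → 3 H
  atom 13: C, bond orders sum to 4 (valence 4) → 0 H
  atom 14: C, bond orders sum to 1 (valence 4) → 3 H
Totals → C:9, H:10, Br:1, N:1, O:3.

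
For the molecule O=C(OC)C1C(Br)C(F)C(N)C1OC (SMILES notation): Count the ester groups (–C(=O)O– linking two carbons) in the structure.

1

The ester motif appears at heavy-atom position 2 in the SMILES.
Other groups present: 1 ether, 1 primary amine.
Ester count: 1.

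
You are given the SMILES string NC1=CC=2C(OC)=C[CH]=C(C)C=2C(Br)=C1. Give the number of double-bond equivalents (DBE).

Degree of unsaturation = (number of rings) + (number of π bonds).
Ring closures in the SMILES: 2.
π bonds: 5 double bonds (each 1 DoU) → 5 DoU from unsaturation.
Total DoU = 2 + 5 = 7.

7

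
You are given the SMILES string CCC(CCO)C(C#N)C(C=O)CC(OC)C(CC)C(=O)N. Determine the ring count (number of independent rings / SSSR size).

0

In SMILES, each pair of matching ring-closure digits denotes one ring-closing bond; the number of such bonds equals the number of independent rings.
Ring-closure bonds here: 0.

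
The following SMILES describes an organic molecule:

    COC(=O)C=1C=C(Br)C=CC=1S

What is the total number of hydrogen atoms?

Walk through each heavy atom and fill implicit hydrogens from standard valence (C 4, N 3, O 2, S 2, halogen 1):
  atom 1: C, bond orders sum to 1 (valence 4) → 3 H
  atom 2: O, bond orders sum to 2 (valence 2) → 0 H
  atom 3: C, bond orders sum to 4 (valence 4) → 0 H
  atom 4: O, bond orders sum to 2 (valence 2) → 0 H
  atom 5: C, bond orders sum to 4 (valence 4) → 0 H
  atom 6: C, bond orders sum to 3 (valence 4) → 1 H
  atom 7: C, bond orders sum to 4 (valence 4) → 0 H
  atom 8: Br (halogen, monovalent) → 0 H
  atom 9: C, bond orders sum to 3 (valence 4) → 1 H
  atom 10: C, bond orders sum to 3 (valence 4) → 1 H
  atom 11: C, bond orders sum to 4 (valence 4) → 0 H
  atom 12: S, bond orders sum to 1 (valence 2) → 1 H
Total hydrogens: 7.

7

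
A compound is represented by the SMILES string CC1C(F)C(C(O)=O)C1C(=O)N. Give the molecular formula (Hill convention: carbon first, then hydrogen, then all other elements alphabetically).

Walk through each heavy atom and fill implicit hydrogens from standard valence (C 4, N 3, O 2, S 2, halogen 1):
  atom 1: C, bond orders sum to 1 (valence 4) → 3 H
  atom 2: C, bond orders sum to 3 (valence 4) → 1 H
  atom 3: C, bond orders sum to 3 (valence 4) → 1 H
  atom 4: F (halogen, monovalent) → 0 H
  atom 5: C, bond orders sum to 3 (valence 4) → 1 H
  atom 6: C, bond orders sum to 4 (valence 4) → 0 H
  atom 7: O, bond orders sum to 1 (valence 2) → 1 H
  atom 8: O, bond orders sum to 2 (valence 2) → 0 H
  atom 9: C, bond orders sum to 3 (valence 4) → 1 H
  atom 10: C, bond orders sum to 4 (valence 4) → 0 H
  atom 11: O, bond orders sum to 2 (valence 2) → 0 H
  atom 12: N, bond orders sum to 1 (valence 3) → 2 H
Totals → C:7, H:10, F:1, N:1, O:3.

C7H10FNO3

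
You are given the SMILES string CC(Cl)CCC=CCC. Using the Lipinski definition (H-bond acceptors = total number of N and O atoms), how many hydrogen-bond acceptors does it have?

0

N atoms: 0; O atoms: 0.
Lipinski HBA = 0 + 0 = 0.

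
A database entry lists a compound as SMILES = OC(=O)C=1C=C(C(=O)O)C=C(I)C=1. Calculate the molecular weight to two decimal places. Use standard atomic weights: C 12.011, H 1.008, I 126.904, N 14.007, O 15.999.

First, the molecular formula is C8H5IO4 (counting implicit H from valence).
  C: 8 × 12.011 = 96.088
  H: 5 × 1.008 = 5.040
  I: 1 × 126.904 = 126.904
  O: 4 × 15.999 = 63.996
Sum: 8×12.011 + 5×1.008 + 1×126.904 + 4×15.999 = 292.028 → 292.03 g/mol.

292.03 g/mol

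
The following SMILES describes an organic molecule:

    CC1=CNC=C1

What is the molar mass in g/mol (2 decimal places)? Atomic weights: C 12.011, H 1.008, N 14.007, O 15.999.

81.12 g/mol

First, the molecular formula is C5H7N (counting implicit H from valence).
  C: 5 × 12.011 = 60.055
  H: 7 × 1.008 = 7.056
  N: 1 × 14.007 = 14.007
Sum: 5×12.011 + 7×1.008 + 1×14.007 = 81.118 → 81.12 g/mol.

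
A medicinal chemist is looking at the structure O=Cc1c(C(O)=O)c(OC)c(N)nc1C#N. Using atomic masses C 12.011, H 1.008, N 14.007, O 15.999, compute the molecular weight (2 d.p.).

First, the molecular formula is C9H7N3O4 (counting implicit H from valence).
  C: 9 × 12.011 = 108.099
  H: 7 × 1.008 = 7.056
  N: 3 × 14.007 = 42.021
  O: 4 × 15.999 = 63.996
Sum: 9×12.011 + 7×1.008 + 3×14.007 + 4×15.999 = 221.172 → 221.17 g/mol.

221.17 g/mol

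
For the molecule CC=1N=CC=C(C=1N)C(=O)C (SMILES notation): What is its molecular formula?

Walk through each heavy atom and fill implicit hydrogens from standard valence (C 4, N 3, O 2, S 2, halogen 1):
  atom 1: C, bond orders sum to 1 (valence 4) → 3 H
  atom 2: C, bond orders sum to 4 (valence 4) → 0 H
  atom 3: N, bond orders sum to 3 (valence 3) → 0 H
  atom 4: C, bond orders sum to 3 (valence 4) → 1 H
  atom 5: C, bond orders sum to 3 (valence 4) → 1 H
  atom 6: C, bond orders sum to 4 (valence 4) → 0 H
  atom 7: C, bond orders sum to 4 (valence 4) → 0 H
  atom 8: N, bond orders sum to 1 (valence 3) → 2 H
  atom 9: C, bond orders sum to 4 (valence 4) → 0 H
  atom 10: O, bond orders sum to 2 (valence 2) → 0 H
  atom 11: C, bond orders sum to 1 (valence 4) → 3 H
Totals → C:8, H:10, N:2, O:1.

C8H10N2O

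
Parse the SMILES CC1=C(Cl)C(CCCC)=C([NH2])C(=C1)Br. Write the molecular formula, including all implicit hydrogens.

Walk through each heavy atom and fill implicit hydrogens from standard valence (C 4, N 3, O 2, S 2, halogen 1):
  atom 1: C, bond orders sum to 1 (valence 4) → 3 H
  atom 2: C, bond orders sum to 4 (valence 4) → 0 H
  atom 3: C, bond orders sum to 4 (valence 4) → 0 H
  atom 4: Cl (halogen, monovalent) → 0 H
  atom 5: C, bond orders sum to 4 (valence 4) → 0 H
  atom 6: C, bond orders sum to 2 (valence 4) → 2 H
  atom 7: C, bond orders sum to 2 (valence 4) → 2 H
  atom 8: C, bond orders sum to 2 (valence 4) → 2 H
  atom 9: C, bond orders sum to 1 (valence 4) → 3 H
  atom 10: C, bond orders sum to 4 (valence 4) → 0 H
  atom 11: N with explicit H count 2
  atom 12: C, bond orders sum to 4 (valence 4) → 0 H
  atom 13: C, bond orders sum to 3 (valence 4) → 1 H
  atom 14: Br (halogen, monovalent) → 0 H
Totals → C:11, H:15, Br:1, Cl:1, N:1.
In Hill order: C11H15BrClN.

C11H15BrClN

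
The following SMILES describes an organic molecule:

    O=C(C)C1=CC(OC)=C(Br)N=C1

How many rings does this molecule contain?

In SMILES, each pair of matching ring-closure digits denotes one ring-closing bond; the number of such bonds equals the number of independent rings.
Ring-closure bonds here: 1.

1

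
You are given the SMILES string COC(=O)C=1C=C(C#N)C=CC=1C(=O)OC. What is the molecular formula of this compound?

C11H9NO4

Walk through each heavy atom and fill implicit hydrogens from standard valence (C 4, N 3, O 2, S 2, halogen 1):
  atom 1: C, bond orders sum to 1 (valence 4) → 3 H
  atom 2: O, bond orders sum to 2 (valence 2) → 0 H
  atom 3: C, bond orders sum to 4 (valence 4) → 0 H
  atom 4: O, bond orders sum to 2 (valence 2) → 0 H
  atom 5: C, bond orders sum to 4 (valence 4) → 0 H
  atom 6: C, bond orders sum to 3 (valence 4) → 1 H
  atom 7: C, bond orders sum to 4 (valence 4) → 0 H
  atom 8: C, bond orders sum to 4 (valence 4) → 0 H
  atom 9: N, bond orders sum to 3 (valence 3) → 0 H
  atom 10: C, bond orders sum to 3 (valence 4) → 1 H
  atom 11: C, bond orders sum to 3 (valence 4) → 1 H
  atom 12: C, bond orders sum to 4 (valence 4) → 0 H
  atom 13: C, bond orders sum to 4 (valence 4) → 0 H
  atom 14: O, bond orders sum to 2 (valence 2) → 0 H
  atom 15: O, bond orders sum to 2 (valence 2) → 0 H
  atom 16: C, bond orders sum to 1 (valence 4) → 3 H
Totals → C:11, H:9, N:1, O:4.
In Hill order: C11H9NO4.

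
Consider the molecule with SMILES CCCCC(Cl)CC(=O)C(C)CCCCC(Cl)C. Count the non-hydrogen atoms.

18

Every atom symbol written in the SMILES (organic subset) is one heavy atom; implicit H are not written.
Heavy atoms by element → C:15, Cl:2, O:1.
Total: 18.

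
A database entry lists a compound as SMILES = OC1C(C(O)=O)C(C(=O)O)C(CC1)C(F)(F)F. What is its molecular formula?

Walk through each heavy atom and fill implicit hydrogens from standard valence (C 4, N 3, O 2, S 2, halogen 1):
  atom 1: O, bond orders sum to 1 (valence 2) → 1 H
  atom 2: C, bond orders sum to 3 (valence 4) → 1 H
  atom 3: C, bond orders sum to 3 (valence 4) → 1 H
  atom 4: C, bond orders sum to 4 (valence 4) → 0 H
  atom 5: O, bond orders sum to 1 (valence 2) → 1 H
  atom 6: O, bond orders sum to 2 (valence 2) → 0 H
  atom 7: C, bond orders sum to 3 (valence 4) → 1 H
  atom 8: C, bond orders sum to 4 (valence 4) → 0 H
  atom 9: O, bond orders sum to 2 (valence 2) → 0 H
  atom 10: O, bond orders sum to 1 (valence 2) → 1 H
  atom 11: C, bond orders sum to 3 (valence 4) → 1 H
  atom 12: C, bond orders sum to 2 (valence 4) → 2 H
  atom 13: C, bond orders sum to 2 (valence 4) → 2 H
  atom 14: C, bond orders sum to 4 (valence 4) → 0 H
  atom 15: F (halogen, monovalent) → 0 H
  atom 16: F (halogen, monovalent) → 0 H
  atom 17: F (halogen, monovalent) → 0 H
Totals → C:9, H:11, F:3, O:5.
In Hill order: C9H11F3O5.

C9H11F3O5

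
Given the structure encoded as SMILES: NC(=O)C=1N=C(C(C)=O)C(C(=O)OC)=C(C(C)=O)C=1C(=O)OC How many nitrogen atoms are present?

Scan the SMILES for N atoms (remember two-letter symbols like Cl and Br are single atoms).
Nitrogen count: 2.

2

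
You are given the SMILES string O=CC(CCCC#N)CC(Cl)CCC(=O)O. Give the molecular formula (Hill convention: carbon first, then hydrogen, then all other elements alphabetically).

C11H16ClNO3

Walk through each heavy atom and fill implicit hydrogens from standard valence (C 4, N 3, O 2, S 2, halogen 1):
  atom 1: O, bond orders sum to 2 (valence 2) → 0 H
  atom 2: C, bond orders sum to 3 (valence 4) → 1 H
  atom 3: C, bond orders sum to 3 (valence 4) → 1 H
  atom 4: C, bond orders sum to 2 (valence 4) → 2 H
  atom 5: C, bond orders sum to 2 (valence 4) → 2 H
  atom 6: C, bond orders sum to 2 (valence 4) → 2 H
  atom 7: C, bond orders sum to 4 (valence 4) → 0 H
  atom 8: N, bond orders sum to 3 (valence 3) → 0 H
  atom 9: C, bond orders sum to 2 (valence 4) → 2 H
  atom 10: C, bond orders sum to 3 (valence 4) → 1 H
  atom 11: Cl (halogen, monovalent) → 0 H
  atom 12: C, bond orders sum to 2 (valence 4) → 2 H
  atom 13: C, bond orders sum to 2 (valence 4) → 2 H
  atom 14: C, bond orders sum to 4 (valence 4) → 0 H
  atom 15: O, bond orders sum to 2 (valence 2) → 0 H
  atom 16: O, bond orders sum to 1 (valence 2) → 1 H
Totals → C:11, H:16, Cl:1, N:1, O:3.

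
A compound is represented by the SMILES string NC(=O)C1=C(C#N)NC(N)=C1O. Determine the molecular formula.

C6H6N4O2

Walk through each heavy atom and fill implicit hydrogens from standard valence (C 4, N 3, O 2, S 2, halogen 1):
  atom 1: N, bond orders sum to 1 (valence 3) → 2 H
  atom 2: C, bond orders sum to 4 (valence 4) → 0 H
  atom 3: O, bond orders sum to 2 (valence 2) → 0 H
  atom 4: C, bond orders sum to 4 (valence 4) → 0 H
  atom 5: C, bond orders sum to 4 (valence 4) → 0 H
  atom 6: C, bond orders sum to 4 (valence 4) → 0 H
  atom 7: N, bond orders sum to 3 (valence 3) → 0 H
  atom 8: N, bond orders sum to 2 (valence 3) → 1 H
  atom 9: C, bond orders sum to 4 (valence 4) → 0 H
  atom 10: N, bond orders sum to 1 (valence 3) → 2 H
  atom 11: C, bond orders sum to 4 (valence 4) → 0 H
  atom 12: O, bond orders sum to 1 (valence 2) → 1 H
Totals → C:6, H:6, N:4, O:2.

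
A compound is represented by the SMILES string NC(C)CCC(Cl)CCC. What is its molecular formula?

C8H18ClN

Walk through each heavy atom and fill implicit hydrogens from standard valence (C 4, N 3, O 2, S 2, halogen 1):
  atom 1: N, bond orders sum to 1 (valence 3) → 2 H
  atom 2: C, bond orders sum to 3 (valence 4) → 1 H
  atom 3: C, bond orders sum to 1 (valence 4) → 3 H
  atom 4: C, bond orders sum to 2 (valence 4) → 2 H
  atom 5: C, bond orders sum to 2 (valence 4) → 2 H
  atom 6: C, bond orders sum to 3 (valence 4) → 1 H
  atom 7: Cl (halogen, monovalent) → 0 H
  atom 8: C, bond orders sum to 2 (valence 4) → 2 H
  atom 9: C, bond orders sum to 2 (valence 4) → 2 H
  atom 10: C, bond orders sum to 1 (valence 4) → 3 H
Totals → C:8, H:18, Cl:1, N:1.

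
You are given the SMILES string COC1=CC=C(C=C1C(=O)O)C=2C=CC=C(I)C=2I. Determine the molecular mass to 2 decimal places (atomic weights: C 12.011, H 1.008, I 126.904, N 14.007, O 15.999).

First, the molecular formula is C14H10I2O3 (counting implicit H from valence).
  C: 14 × 12.011 = 168.154
  H: 10 × 1.008 = 10.080
  I: 2 × 126.904 = 253.808
  O: 3 × 15.999 = 47.997
Sum: 14×12.011 + 10×1.008 + 2×126.904 + 3×15.999 = 480.039 → 480.04 g/mol.

480.04 g/mol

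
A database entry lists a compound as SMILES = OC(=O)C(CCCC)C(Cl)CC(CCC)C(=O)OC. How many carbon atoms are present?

Count every carbon token in the SMILES (each C, including those in ring-closure positions and inside branches).
Carbon count: 14.

14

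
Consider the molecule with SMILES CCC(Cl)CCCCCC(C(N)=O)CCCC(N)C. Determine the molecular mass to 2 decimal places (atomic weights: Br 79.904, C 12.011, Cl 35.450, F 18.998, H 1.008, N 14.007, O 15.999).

First, the molecular formula is C15H31ClN2O (counting implicit H from valence).
  C: 15 × 12.011 = 180.165
  Cl: 1 × 35.450 = 35.450
  H: 31 × 1.008 = 31.248
  N: 2 × 14.007 = 28.014
  O: 1 × 15.999 = 15.999
Sum: 15×12.011 + 1×35.450 + 31×1.008 + 2×14.007 + 1×15.999 = 290.876 → 290.88 g/mol.

290.88 g/mol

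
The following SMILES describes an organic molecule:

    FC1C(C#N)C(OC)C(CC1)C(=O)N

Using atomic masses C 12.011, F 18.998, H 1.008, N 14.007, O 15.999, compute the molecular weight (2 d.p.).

200.21 g/mol

First, the molecular formula is C9H13FN2O2 (counting implicit H from valence).
  C: 9 × 12.011 = 108.099
  F: 1 × 18.998 = 18.998
  H: 13 × 1.008 = 13.104
  N: 2 × 14.007 = 28.014
  O: 2 × 15.999 = 31.998
Sum: 9×12.011 + 1×18.998 + 13×1.008 + 2×14.007 + 2×15.999 = 200.213 → 200.21 g/mol.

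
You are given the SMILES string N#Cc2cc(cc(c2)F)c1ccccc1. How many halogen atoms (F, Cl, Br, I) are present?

1

Halogen atoms appear at heavy-atom position 9 (1×F).
Other groups present: 1 nitrile.
Halogen count: 1.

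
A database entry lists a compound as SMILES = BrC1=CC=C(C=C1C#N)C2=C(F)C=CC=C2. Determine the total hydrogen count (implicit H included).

7

Walk through each heavy atom and fill implicit hydrogens from standard valence (C 4, N 3, O 2, S 2, halogen 1):
  atom 1: Br (halogen, monovalent) → 0 H
  atom 2: C, bond orders sum to 4 (valence 4) → 0 H
  atom 3: C, bond orders sum to 3 (valence 4) → 1 H
  atom 4: C, bond orders sum to 3 (valence 4) → 1 H
  atom 5: C, bond orders sum to 4 (valence 4) → 0 H
  atom 6: C, bond orders sum to 3 (valence 4) → 1 H
  atom 7: C, bond orders sum to 4 (valence 4) → 0 H
  atom 8: C, bond orders sum to 4 (valence 4) → 0 H
  atom 9: N, bond orders sum to 3 (valence 3) → 0 H
  atom 10: C, bond orders sum to 4 (valence 4) → 0 H
  atom 11: C, bond orders sum to 4 (valence 4) → 0 H
  atom 12: F (halogen, monovalent) → 0 H
  atom 13: C, bond orders sum to 3 (valence 4) → 1 H
  atom 14: C, bond orders sum to 3 (valence 4) → 1 H
  atom 15: C, bond orders sum to 3 (valence 4) → 1 H
  atom 16: C, bond orders sum to 3 (valence 4) → 1 H
Total hydrogens: 7.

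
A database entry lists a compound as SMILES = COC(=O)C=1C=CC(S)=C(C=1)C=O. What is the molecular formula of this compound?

C9H8O3S

Walk through each heavy atom and fill implicit hydrogens from standard valence (C 4, N 3, O 2, S 2, halogen 1):
  atom 1: C, bond orders sum to 1 (valence 4) → 3 H
  atom 2: O, bond orders sum to 2 (valence 2) → 0 H
  atom 3: C, bond orders sum to 4 (valence 4) → 0 H
  atom 4: O, bond orders sum to 2 (valence 2) → 0 H
  atom 5: C, bond orders sum to 4 (valence 4) → 0 H
  atom 6: C, bond orders sum to 3 (valence 4) → 1 H
  atom 7: C, bond orders sum to 3 (valence 4) → 1 H
  atom 8: C, bond orders sum to 4 (valence 4) → 0 H
  atom 9: S, bond orders sum to 1 (valence 2) → 1 H
  atom 10: C, bond orders sum to 4 (valence 4) → 0 H
  atom 11: C, bond orders sum to 3 (valence 4) → 1 H
  atom 12: C, bond orders sum to 3 (valence 4) → 1 H
  atom 13: O, bond orders sum to 2 (valence 2) → 0 H
Totals → C:9, H:8, O:3, S:1.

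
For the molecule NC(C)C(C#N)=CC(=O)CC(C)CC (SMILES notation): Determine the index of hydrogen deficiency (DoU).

Degree of unsaturation = (number of rings) + (number of π bonds).
Ring closures in the SMILES: 0.
π bonds: 2 double bonds (each 1 DoU), 1 triple bond (each 2 DoU) → 4 DoU from unsaturation.
Total DoU = 0 + 4 = 4.

4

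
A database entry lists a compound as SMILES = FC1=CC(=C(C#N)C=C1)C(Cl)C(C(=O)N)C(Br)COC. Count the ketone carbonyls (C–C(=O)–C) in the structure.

0

Scan the SMILES for the ketone motif — none present.
Groups that are present: 1 amide, 1 ether, 1 nitrile.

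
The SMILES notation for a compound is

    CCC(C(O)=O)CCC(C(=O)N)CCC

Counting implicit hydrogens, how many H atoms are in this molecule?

Walk through each heavy atom and fill implicit hydrogens from standard valence (C 4, N 3, O 2, S 2, halogen 1):
  atom 1: C, bond orders sum to 1 (valence 4) → 3 H
  atom 2: C, bond orders sum to 2 (valence 4) → 2 H
  atom 3: C, bond orders sum to 3 (valence 4) → 1 H
  atom 4: C, bond orders sum to 4 (valence 4) → 0 H
  atom 5: O, bond orders sum to 1 (valence 2) → 1 H
  atom 6: O, bond orders sum to 2 (valence 2) → 0 H
  atom 7: C, bond orders sum to 2 (valence 4) → 2 H
  atom 8: C, bond orders sum to 2 (valence 4) → 2 H
  atom 9: C, bond orders sum to 3 (valence 4) → 1 H
  atom 10: C, bond orders sum to 4 (valence 4) → 0 H
  atom 11: O, bond orders sum to 2 (valence 2) → 0 H
  atom 12: N, bond orders sum to 1 (valence 3) → 2 H
  atom 13: C, bond orders sum to 2 (valence 4) → 2 H
  atom 14: C, bond orders sum to 2 (valence 4) → 2 H
  atom 15: C, bond orders sum to 1 (valence 4) → 3 H
Total hydrogens: 21.

21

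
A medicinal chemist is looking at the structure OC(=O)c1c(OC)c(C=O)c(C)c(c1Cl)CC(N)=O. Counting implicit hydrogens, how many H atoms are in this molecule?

Walk through each heavy atom and fill implicit hydrogens from standard valence (C 4, N 3, O 2, S 2, halogen 1); for lowercase aromatic atoms, an aromatic c carries 1 H when it has two neighbours and 0 H with three, and aromatic n carries 0 H:
  atom 1: O, bond orders sum to 1 (valence 2) → 1 H
  atom 2: C, bond orders sum to 4 (valence 4) → 0 H
  atom 3: O, bond orders sum to 2 (valence 2) → 0 H
  atom 4: aromatic c, 3 neighbours → 0 H
  atom 5: aromatic c, 3 neighbours → 0 H
  atom 6: O, bond orders sum to 2 (valence 2) → 0 H
  atom 7: C, bond orders sum to 1 (valence 4) → 3 H
  atom 8: aromatic c, 3 neighbours → 0 H
  atom 9: C, bond orders sum to 3 (valence 4) → 1 H
  atom 10: O, bond orders sum to 2 (valence 2) → 0 H
  atom 11: aromatic c, 3 neighbours → 0 H
  atom 12: C, bond orders sum to 1 (valence 4) → 3 H
  atom 13: aromatic c, 3 neighbours → 0 H
  atom 14: aromatic c, 3 neighbours → 0 H
  atom 15: Cl (halogen, monovalent) → 0 H
  atom 16: C, bond orders sum to 2 (valence 4) → 2 H
  atom 17: C, bond orders sum to 4 (valence 4) → 0 H
  atom 18: N, bond orders sum to 1 (valence 3) → 2 H
  atom 19: O, bond orders sum to 2 (valence 2) → 0 H
Total hydrogens: 12.

12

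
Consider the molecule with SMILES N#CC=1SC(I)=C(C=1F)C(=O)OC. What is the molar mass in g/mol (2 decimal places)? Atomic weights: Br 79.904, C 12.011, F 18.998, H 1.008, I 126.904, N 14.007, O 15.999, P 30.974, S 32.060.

First, the molecular formula is C7H3FINO2S (counting implicit H from valence).
  C: 7 × 12.011 = 84.077
  F: 1 × 18.998 = 18.998
  H: 3 × 1.008 = 3.024
  I: 1 × 126.904 = 126.904
  N: 1 × 14.007 = 14.007
  O: 2 × 15.999 = 31.998
  S: 1 × 32.060 = 32.060
Sum: 7×12.011 + 1×18.998 + 3×1.008 + 1×126.904 + 1×14.007 + 2×15.999 + 1×32.060 = 311.068 → 311.07 g/mol.

311.07 g/mol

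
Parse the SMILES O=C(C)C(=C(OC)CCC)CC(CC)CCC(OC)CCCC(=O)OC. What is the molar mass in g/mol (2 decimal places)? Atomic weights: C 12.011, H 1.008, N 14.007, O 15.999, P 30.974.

First, the molecular formula is C21H38O5 (counting implicit H from valence).
  C: 21 × 12.011 = 252.231
  H: 38 × 1.008 = 38.304
  O: 5 × 15.999 = 79.995
Sum: 21×12.011 + 38×1.008 + 5×15.999 = 370.530 → 370.53 g/mol.

370.53 g/mol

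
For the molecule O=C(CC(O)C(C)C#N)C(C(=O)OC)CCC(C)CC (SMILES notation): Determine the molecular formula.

C15H25NO4

Walk through each heavy atom and fill implicit hydrogens from standard valence (C 4, N 3, O 2, S 2, halogen 1):
  atom 1: O, bond orders sum to 2 (valence 2) → 0 H
  atom 2: C, bond orders sum to 4 (valence 4) → 0 H
  atom 3: C, bond orders sum to 2 (valence 4) → 2 H
  atom 4: C, bond orders sum to 3 (valence 4) → 1 H
  atom 5: O, bond orders sum to 1 (valence 2) → 1 H
  atom 6: C, bond orders sum to 3 (valence 4) → 1 H
  atom 7: C, bond orders sum to 1 (valence 4) → 3 H
  atom 8: C, bond orders sum to 4 (valence 4) → 0 H
  atom 9: N, bond orders sum to 3 (valence 3) → 0 H
  atom 10: C, bond orders sum to 3 (valence 4) → 1 H
  atom 11: C, bond orders sum to 4 (valence 4) → 0 H
  atom 12: O, bond orders sum to 2 (valence 2) → 0 H
  atom 13: O, bond orders sum to 2 (valence 2) → 0 H
  atom 14: C, bond orders sum to 1 (valence 4) → 3 H
  atom 15: C, bond orders sum to 2 (valence 4) → 2 H
  atom 16: C, bond orders sum to 2 (valence 4) → 2 H
  atom 17: C, bond orders sum to 3 (valence 4) → 1 H
  atom 18: C, bond orders sum to 1 (valence 4) → 3 H
  atom 19: C, bond orders sum to 2 (valence 4) → 2 H
  atom 20: C, bond orders sum to 1 (valence 4) → 3 H
Totals → C:15, H:25, N:1, O:4.
In Hill order: C15H25NO4.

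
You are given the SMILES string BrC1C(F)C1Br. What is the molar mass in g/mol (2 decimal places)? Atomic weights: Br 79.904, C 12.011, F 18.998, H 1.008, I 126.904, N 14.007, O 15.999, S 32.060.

217.86 g/mol

First, the molecular formula is C3H3Br2F (counting implicit H from valence).
  Br: 2 × 79.904 = 159.808
  C: 3 × 12.011 = 36.033
  F: 1 × 18.998 = 18.998
  H: 3 × 1.008 = 3.024
Sum: 2×79.904 + 3×12.011 + 1×18.998 + 3×1.008 = 217.863 → 217.86 g/mol.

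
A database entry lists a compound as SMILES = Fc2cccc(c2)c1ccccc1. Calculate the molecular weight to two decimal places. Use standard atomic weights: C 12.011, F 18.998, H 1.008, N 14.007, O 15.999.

172.20 g/mol

First, the molecular formula is C12H9F (counting implicit H from valence).
  C: 12 × 12.011 = 144.132
  F: 1 × 18.998 = 18.998
  H: 9 × 1.008 = 9.072
Sum: 12×12.011 + 1×18.998 + 9×1.008 = 172.202 → 172.20 g/mol.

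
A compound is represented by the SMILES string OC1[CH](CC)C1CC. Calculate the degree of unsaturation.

1

Degree of unsaturation = (number of rings) + (number of π bonds).
Ring closures in the SMILES: 1.
π bonds: none → 0 DoU from unsaturation.
Total DoU = 1 + 0 = 1.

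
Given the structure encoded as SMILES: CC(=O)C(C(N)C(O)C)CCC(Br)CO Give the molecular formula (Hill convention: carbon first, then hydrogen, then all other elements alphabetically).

Walk through each heavy atom and fill implicit hydrogens from standard valence (C 4, N 3, O 2, S 2, halogen 1):
  atom 1: C, bond orders sum to 1 (valence 4) → 3 H
  atom 2: C, bond orders sum to 4 (valence 4) → 0 H
  atom 3: O, bond orders sum to 2 (valence 2) → 0 H
  atom 4: C, bond orders sum to 3 (valence 4) → 1 H
  atom 5: C, bond orders sum to 3 (valence 4) → 1 H
  atom 6: N, bond orders sum to 1 (valence 3) → 2 H
  atom 7: C, bond orders sum to 3 (valence 4) → 1 H
  atom 8: O, bond orders sum to 1 (valence 2) → 1 H
  atom 9: C, bond orders sum to 1 (valence 4) → 3 H
  atom 10: C, bond orders sum to 2 (valence 4) → 2 H
  atom 11: C, bond orders sum to 2 (valence 4) → 2 H
  atom 12: C, bond orders sum to 3 (valence 4) → 1 H
  atom 13: Br (halogen, monovalent) → 0 H
  atom 14: C, bond orders sum to 2 (valence 4) → 2 H
  atom 15: O, bond orders sum to 1 (valence 2) → 1 H
Totals → C:10, H:20, Br:1, N:1, O:3.

C10H20BrNO3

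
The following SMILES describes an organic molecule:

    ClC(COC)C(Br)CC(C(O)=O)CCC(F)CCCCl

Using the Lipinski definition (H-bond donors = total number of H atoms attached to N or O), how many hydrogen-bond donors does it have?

1

Donors: find every N or O and count the H atoms it carries.
  atom 4 (O): bond orders sum to 2 → 0 H
  atom 11 (O): bond orders sum to 1 → 1 H
  atom 12 (O): bond orders sum to 2 → 0 H
Lipinski HBD = 1.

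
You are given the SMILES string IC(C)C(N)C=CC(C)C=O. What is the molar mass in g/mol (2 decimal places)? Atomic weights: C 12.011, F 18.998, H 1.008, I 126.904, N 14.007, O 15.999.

267.11 g/mol

First, the molecular formula is C8H14INO (counting implicit H from valence).
  C: 8 × 12.011 = 96.088
  H: 14 × 1.008 = 14.112
  I: 1 × 126.904 = 126.904
  N: 1 × 14.007 = 14.007
  O: 1 × 15.999 = 15.999
Sum: 8×12.011 + 14×1.008 + 1×126.904 + 1×14.007 + 1×15.999 = 267.110 → 267.11 g/mol.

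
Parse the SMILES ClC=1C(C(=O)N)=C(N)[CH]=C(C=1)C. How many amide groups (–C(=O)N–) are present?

1

The amide motif appears at heavy-atom position 4 in the SMILES.
Other groups present: 1 primary amine.
Amide count: 1.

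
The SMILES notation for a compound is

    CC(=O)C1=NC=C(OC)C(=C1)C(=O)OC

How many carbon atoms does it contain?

Count every carbon token in the SMILES (each C, including those in ring-closure positions and inside branches).
Carbon count: 10.

10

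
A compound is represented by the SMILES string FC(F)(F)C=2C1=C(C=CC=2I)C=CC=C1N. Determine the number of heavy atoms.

Every atom symbol written in the SMILES (organic subset) is one heavy atom; implicit H are not written.
Heavy atoms by element → C:11, F:3, I:1, N:1.
Total: 16.

16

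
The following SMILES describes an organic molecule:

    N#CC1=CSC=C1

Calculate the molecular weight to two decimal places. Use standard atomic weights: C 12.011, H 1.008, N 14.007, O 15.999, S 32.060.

109.15 g/mol

First, the molecular formula is C5H3NS (counting implicit H from valence).
  C: 5 × 12.011 = 60.055
  H: 3 × 1.008 = 3.024
  N: 1 × 14.007 = 14.007
  S: 1 × 32.060 = 32.060
Sum: 5×12.011 + 3×1.008 + 1×14.007 + 1×32.060 = 109.146 → 109.15 g/mol.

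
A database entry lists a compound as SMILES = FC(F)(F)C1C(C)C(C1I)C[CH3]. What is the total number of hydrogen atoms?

12

Walk through each heavy atom and fill implicit hydrogens from standard valence (C 4, N 3, O 2, S 2, halogen 1):
  atom 1: F (halogen, monovalent) → 0 H
  atom 2: C, bond orders sum to 4 (valence 4) → 0 H
  atom 3: F (halogen, monovalent) → 0 H
  atom 4: F (halogen, monovalent) → 0 H
  atom 5: C, bond orders sum to 3 (valence 4) → 1 H
  atom 6: C, bond orders sum to 3 (valence 4) → 1 H
  atom 7: C, bond orders sum to 1 (valence 4) → 3 H
  atom 8: C, bond orders sum to 3 (valence 4) → 1 H
  atom 9: C, bond orders sum to 3 (valence 4) → 1 H
  atom 10: I (halogen, monovalent) → 0 H
  atom 11: C, bond orders sum to 2 (valence 4) → 2 H
  atom 12: C with explicit H count 3
Total hydrogens: 12.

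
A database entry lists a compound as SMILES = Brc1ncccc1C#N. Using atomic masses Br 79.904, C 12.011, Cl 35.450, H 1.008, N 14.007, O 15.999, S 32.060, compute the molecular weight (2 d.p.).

First, the molecular formula is C6H3BrN2 (counting implicit H from valence).
  Br: 1 × 79.904 = 79.904
  C: 6 × 12.011 = 72.066
  H: 3 × 1.008 = 3.024
  N: 2 × 14.007 = 28.014
Sum: 1×79.904 + 6×12.011 + 3×1.008 + 2×14.007 = 183.008 → 183.01 g/mol.

183.01 g/mol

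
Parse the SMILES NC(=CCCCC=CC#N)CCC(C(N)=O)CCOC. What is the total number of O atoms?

2

Scan the SMILES for O atoms (remember two-letter symbols like Cl and Br are single atoms).
Oxygen count: 2.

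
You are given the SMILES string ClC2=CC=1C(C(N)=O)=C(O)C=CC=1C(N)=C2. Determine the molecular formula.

Walk through each heavy atom and fill implicit hydrogens from standard valence (C 4, N 3, O 2, S 2, halogen 1):
  atom 1: Cl (halogen, monovalent) → 0 H
  atom 2: C, bond orders sum to 4 (valence 4) → 0 H
  atom 3: C, bond orders sum to 3 (valence 4) → 1 H
  atom 4: C, bond orders sum to 4 (valence 4) → 0 H
  atom 5: C, bond orders sum to 4 (valence 4) → 0 H
  atom 6: C, bond orders sum to 4 (valence 4) → 0 H
  atom 7: N, bond orders sum to 1 (valence 3) → 2 H
  atom 8: O, bond orders sum to 2 (valence 2) → 0 H
  atom 9: C, bond orders sum to 4 (valence 4) → 0 H
  atom 10: O, bond orders sum to 1 (valence 2) → 1 H
  atom 11: C, bond orders sum to 3 (valence 4) → 1 H
  atom 12: C, bond orders sum to 3 (valence 4) → 1 H
  atom 13: C, bond orders sum to 4 (valence 4) → 0 H
  atom 14: C, bond orders sum to 4 (valence 4) → 0 H
  atom 15: N, bond orders sum to 1 (valence 3) → 2 H
  atom 16: C, bond orders sum to 3 (valence 4) → 1 H
Totals → C:11, H:9, Cl:1, N:2, O:2.
In Hill order: C11H9ClN2O2.

C11H9ClN2O2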